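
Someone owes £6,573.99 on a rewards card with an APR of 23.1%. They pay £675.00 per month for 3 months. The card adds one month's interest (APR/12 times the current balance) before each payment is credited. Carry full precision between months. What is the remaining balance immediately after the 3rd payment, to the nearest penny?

Monthly rate r = 23.1%/12 = 1.925% = 0.01925.
Each month: B ← B·(1+r) − £675.00.
Month 1: interest £126.55; balance after payment £6,025.54.
Month 2: interest £115.99; balance after payment £5,466.53.
Month 3: interest £105.23; balance after payment £4,896.76.

£4,896.76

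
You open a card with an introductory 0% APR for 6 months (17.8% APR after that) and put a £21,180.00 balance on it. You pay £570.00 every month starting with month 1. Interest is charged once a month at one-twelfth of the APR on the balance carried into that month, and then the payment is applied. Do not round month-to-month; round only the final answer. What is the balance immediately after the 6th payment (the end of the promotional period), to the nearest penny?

Promo months 1–6 at r₀ = 0%/12 = 0; months 7+ at r₁ = 17.8%/12 = 0.0148333.
After month 6 (no interest yet): B = £21,180.00 − 6·£570.00 = £17,760.00.

£17,760.00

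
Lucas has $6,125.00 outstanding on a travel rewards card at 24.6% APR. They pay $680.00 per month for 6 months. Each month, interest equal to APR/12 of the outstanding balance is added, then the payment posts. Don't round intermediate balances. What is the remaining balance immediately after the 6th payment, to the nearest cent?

$2,623.15

Monthly rate r = 24.6%/12 = 2.05% = 0.0205.
Each month: B ← B·(1+r) − $680.00.
Month 1: interest $125.56; balance after payment $5,570.56.
Month 2: interest $114.20; balance after payment $5,004.76.
Month 3: interest $102.60; balance after payment $4,427.36.
Month 4: interest $90.76; balance after payment $3,838.12.
Month 5: interest $78.68; balance after payment $3,236.80.
Month 6: interest $66.35; balance after payment $2,623.15.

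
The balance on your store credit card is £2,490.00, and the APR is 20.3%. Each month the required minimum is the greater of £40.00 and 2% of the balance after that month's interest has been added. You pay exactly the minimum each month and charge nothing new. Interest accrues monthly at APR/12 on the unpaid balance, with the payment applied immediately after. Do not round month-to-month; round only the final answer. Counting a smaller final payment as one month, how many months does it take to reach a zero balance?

Monthly rate r = 20.3%/12 = 1.69167% = 0.0169167.
While 2% of the post-interest balance exceeds £40.00, each month B ← (B·(1+r))·(1 − 0.02), i.e. B shrinks by the factor (1+r)·0.98 = 0.99658.
This holds for months 1–69. Entering month 70 the balance is £1,965.57; 2% of the post-interest balance is now below £40.00, so the flat £40.00 minimum applies from here.
From month 70 a fixed £40.00 at rate r clears £1,965.57 in 107 more payments. Total: 69 + 107 = 176 months.

176 months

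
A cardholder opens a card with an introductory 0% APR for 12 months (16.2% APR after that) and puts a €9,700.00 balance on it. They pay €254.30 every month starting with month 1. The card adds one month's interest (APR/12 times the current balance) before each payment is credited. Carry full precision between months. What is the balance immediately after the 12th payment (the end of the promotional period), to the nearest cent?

Promo months 1–12 at r₀ = 0%/12 = 0; months 13+ at r₁ = 16.2%/12 = 0.0135.
After month 12 (no interest yet): B = €9,700.00 − 12·€254.30 = €6,648.40.

€6,648.40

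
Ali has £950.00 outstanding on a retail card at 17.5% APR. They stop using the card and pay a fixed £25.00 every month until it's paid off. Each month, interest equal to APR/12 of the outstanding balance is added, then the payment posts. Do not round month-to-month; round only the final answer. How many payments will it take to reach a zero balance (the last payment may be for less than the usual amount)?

Monthly rate r = 17.5%/12 = 1.45833% = 0.0145833.
Recurrence: B ← B·(1+r) − £25.00.
Month 1: interest £13.85; balance after payment £938.85.
Month 2: interest £13.69; balance after payment £927.55.
Closed form: n = −ln(1 − rB₀/P)/ln(1+r) = −ln(0.44583)/ln(1.01458) ≈ 55.796, so the balance reaches zero during payment 56.

56 payments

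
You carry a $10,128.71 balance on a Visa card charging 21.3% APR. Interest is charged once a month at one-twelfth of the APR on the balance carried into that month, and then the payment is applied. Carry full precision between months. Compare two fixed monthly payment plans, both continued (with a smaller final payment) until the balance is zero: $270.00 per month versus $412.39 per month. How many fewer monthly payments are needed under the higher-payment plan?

30 fewer payments

Monthly rate r = 21.3%/12 = 1.775% = 0.01775.
At $270.00/mo: n = ⌈−ln(1 − rB₀/P)/ln(1+r)⌉ = 63 payments (last $82.98); total interest = total paid − $10,128.71 = $6,694.27.
At $412.39/mo: 33 payments (last $226.10); total interest $3,293.87.
Payments saved = 63 − 33 = 30.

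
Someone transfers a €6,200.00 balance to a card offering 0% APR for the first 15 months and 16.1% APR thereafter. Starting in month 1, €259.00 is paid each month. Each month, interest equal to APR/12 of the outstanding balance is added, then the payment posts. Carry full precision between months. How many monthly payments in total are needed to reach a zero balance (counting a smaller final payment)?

Promo months 1–15 at r₀ = 0%/12 = 0; months 16+ at r₁ = 16.1%/12 = 0.0134167.
After month 15 (no interest yet): B = €6,200.00 − 15·€259.00 = €2,315.00.
Then at r₁ with €259.00/mo: n₂ = −ln(1 − r₁·B/P)/ln(1+r₁) ≈ 9.59 → 10 more payments.

25 months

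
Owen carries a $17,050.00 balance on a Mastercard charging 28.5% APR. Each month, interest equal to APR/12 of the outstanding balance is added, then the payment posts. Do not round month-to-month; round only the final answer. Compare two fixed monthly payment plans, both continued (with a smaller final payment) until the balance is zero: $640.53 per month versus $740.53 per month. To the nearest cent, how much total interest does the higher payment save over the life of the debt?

$2,323.92

Monthly rate r = 28.5%/12 = 2.375% = 0.02375.
At $640.53/mo: n = ⌈−ln(1 − rB₀/P)/ln(1+r)⌉ = 43 payments (last $393.47); total interest = total paid − $17,050.00 = $10,245.73.
At $740.53/mo: 34 payments (last $534.32); total interest $7,921.81.
Interest saved = $10,245.73 − $7,921.81 = $2,323.92.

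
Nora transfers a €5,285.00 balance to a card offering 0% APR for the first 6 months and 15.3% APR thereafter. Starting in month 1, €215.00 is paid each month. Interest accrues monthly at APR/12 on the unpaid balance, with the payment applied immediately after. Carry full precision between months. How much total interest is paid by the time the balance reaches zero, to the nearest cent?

Promo months 1–6 at r₀ = 0%/12 = 0; months 7+ at r₁ = 15.3%/12 = 0.01275.
After month 6 (no interest yet): B = €5,285.00 − 6·€215.00 = €3,995.00.
Then at r₁ with €215.00/mo: n₂ = −ln(1 − r₁·B/P)/ln(1+r₁) ≈ 21.34 → 22 more payments.
Total paid = 27·€215.00 + €73.71 = €5,878.71; interest = €5,878.71 − €5,285.00 = €593.71.

€593.71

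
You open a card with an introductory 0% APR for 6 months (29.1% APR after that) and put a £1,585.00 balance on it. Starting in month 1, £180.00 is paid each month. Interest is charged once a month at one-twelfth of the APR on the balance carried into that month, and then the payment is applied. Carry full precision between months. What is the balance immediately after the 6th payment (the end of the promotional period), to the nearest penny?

Promo months 1–6 at r₀ = 0%/12 = 0; months 7+ at r₁ = 29.1%/12 = 0.02425.
After month 6 (no interest yet): B = £1,585.00 − 6·£180.00 = £505.00.

£505.00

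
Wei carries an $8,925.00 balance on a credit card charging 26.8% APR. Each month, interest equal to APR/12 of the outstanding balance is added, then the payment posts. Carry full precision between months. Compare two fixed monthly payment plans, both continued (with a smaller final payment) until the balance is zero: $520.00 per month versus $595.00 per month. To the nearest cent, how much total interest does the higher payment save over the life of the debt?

Monthly rate r = 26.8%/12 = 2.23333% = 0.0223333.
At $520.00/mo: n = ⌈−ln(1 − rB₀/P)/ln(1+r)⌉ = 22 payments (last $461.10); total interest = total paid − $8,925.00 = $2,456.10.
At $595.00/mo: 19 payments (last $281.57); total interest $2,066.57.
Interest saved = $2,456.10 − $2,066.57 = $389.53.

$389.53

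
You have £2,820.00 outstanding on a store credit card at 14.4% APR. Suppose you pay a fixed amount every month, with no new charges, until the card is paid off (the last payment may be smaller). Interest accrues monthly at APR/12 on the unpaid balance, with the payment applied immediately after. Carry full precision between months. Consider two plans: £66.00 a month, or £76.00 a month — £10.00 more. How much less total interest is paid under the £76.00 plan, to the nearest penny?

£223.43

Monthly rate r = 14.4%/12 = 1.2% = 0.012.
At £66.00/mo: n = ⌈−ln(1 − rB₀/P)/ln(1+r)⌉ = 61 payments (last £17.88); total interest = total paid − £2,820.00 = £1,157.88.
At £76.00/mo: 50 payments (last £30.45); total interest £934.45.
Interest saved = £1,157.88 − £934.45 = £223.43.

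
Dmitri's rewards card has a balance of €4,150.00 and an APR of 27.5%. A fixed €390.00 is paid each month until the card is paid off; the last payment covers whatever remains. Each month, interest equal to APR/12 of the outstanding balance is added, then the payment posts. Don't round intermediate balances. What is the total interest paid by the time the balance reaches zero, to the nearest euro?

€662

Monthly rate r = 27.5%/12 = 2.29167% = 0.0229167.
Payoff takes n = ⌈−ln(1 − rB₀/P)/ln(1+r)⌉ = ⌈12.337⌉ = 13 payments; the last is €132.29.
Total paid = 12·€390.00 + €132.29 = €4,812.29.
Total interest = total paid − principal = €4,812.29 − €4,150.00 = €662.29.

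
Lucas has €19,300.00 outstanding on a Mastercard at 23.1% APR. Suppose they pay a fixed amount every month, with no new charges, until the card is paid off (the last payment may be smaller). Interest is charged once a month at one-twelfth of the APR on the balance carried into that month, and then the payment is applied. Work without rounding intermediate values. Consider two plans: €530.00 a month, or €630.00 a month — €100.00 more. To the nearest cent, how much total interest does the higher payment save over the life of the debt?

€4,121.06

Monthly rate r = 23.1%/12 = 1.925% = 0.01925.
At €530.00/mo: n = ⌈−ln(1 − rB₀/P)/ln(1+r)⌉ = 64 payments (last €169.41); total interest = total paid − €19,300.00 = €14,259.41.
At €630.00/mo: 47 payments (last €458.35); total interest €10,138.35.
Interest saved = €14,259.41 − €10,138.35 = €4,121.06.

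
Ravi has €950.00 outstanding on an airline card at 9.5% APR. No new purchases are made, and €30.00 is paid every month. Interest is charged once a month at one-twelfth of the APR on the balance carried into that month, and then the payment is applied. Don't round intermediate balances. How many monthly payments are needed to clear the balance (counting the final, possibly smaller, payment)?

37 months

Monthly rate r = 9.5%/12 = 0.791667% = 0.00791667.
Recurrence: B ← B·(1+r) − €30.00.
Month 1: interest €7.52; balance after payment €927.52.
Month 2: interest €7.34; balance after payment €904.86.
Closed form: n = −ln(1 − rB₀/P)/ln(1+r) = −ln(0.74931)/ln(1.00792) ≈ 36.600, so the balance reaches zero during payment 37.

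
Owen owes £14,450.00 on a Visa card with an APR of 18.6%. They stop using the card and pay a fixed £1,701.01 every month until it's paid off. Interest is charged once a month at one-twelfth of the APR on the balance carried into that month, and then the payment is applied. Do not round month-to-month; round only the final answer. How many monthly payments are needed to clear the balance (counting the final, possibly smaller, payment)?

Monthly rate r = 18.6%/12 = 1.55% = 0.0155.
Recurrence: B ← B·(1+r) − £1,701.01.
Month 1: interest £223.98; balance after payment £12,972.97.
Month 2: interest £201.08; balance after payment £11,473.04.
Closed form: n = −ln(1 − rB₀/P)/ln(1+r) = −ln(0.86833)/ln(1.0155) ≈ 9.179, so the balance reaches zero during payment 10.

10 payments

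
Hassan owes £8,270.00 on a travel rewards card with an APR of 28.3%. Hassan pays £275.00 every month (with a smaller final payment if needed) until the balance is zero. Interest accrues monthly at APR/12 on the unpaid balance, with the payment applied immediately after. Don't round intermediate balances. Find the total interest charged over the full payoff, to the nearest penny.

Monthly rate r = 28.3%/12 = 2.35833% = 0.0235833.
Payoff takes n = ⌈−ln(1 − rB₀/P)/ln(1+r)⌉ = ⌈52.990⌉ = 53 payments; the last is £272.27.
Total paid = 52·£275.00 + £272.27 = £14,572.27.
Total interest = total paid − principal = £14,572.27 − £8,270.00 = £6,302.27.

£6,302.27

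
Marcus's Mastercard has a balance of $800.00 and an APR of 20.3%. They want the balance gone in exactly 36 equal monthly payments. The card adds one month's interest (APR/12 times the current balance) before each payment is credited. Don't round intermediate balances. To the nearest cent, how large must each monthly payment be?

Monthly rate r = 20.3%/12 = 1.69167% = 0.0169167.
Level-payment amortization: P = B₀·r / (1 − (1+r)^(−n)) = 800.00·0.0169167 / (1 − 1.01692^(−36)).
Denominator 1 − (1+r)^(−36) = 0.453327973.
P = 13.5333 / 0.453327973 ≈ 29.85.

$29.85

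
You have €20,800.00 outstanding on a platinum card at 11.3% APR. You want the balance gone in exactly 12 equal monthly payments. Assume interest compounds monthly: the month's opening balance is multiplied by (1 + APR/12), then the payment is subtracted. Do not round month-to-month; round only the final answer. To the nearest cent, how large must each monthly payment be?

€1,841.25

Monthly rate r = 11.3%/12 = 0.941667% = 0.00941667.
Level-payment amortization: P = B₀·r / (1 − (1+r)^(−n)) = 20800.00·0.00941667 / (1 − 1.00942^(−12)).
Denominator 1 − (1+r)^(−12) = 0.106376984.
P = 195.867 / 0.106376984 ≈ 1841.25.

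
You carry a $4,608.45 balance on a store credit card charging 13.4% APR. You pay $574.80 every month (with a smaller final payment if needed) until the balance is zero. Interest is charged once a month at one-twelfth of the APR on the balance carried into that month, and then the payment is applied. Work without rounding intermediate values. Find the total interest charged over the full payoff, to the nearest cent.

Monthly rate r = 13.4%/12 = 1.11667% = 0.0111667.
Payoff takes n = ⌈−ln(1 − rB₀/P)/ln(1+r)⌉ = ⌈8.446⌉ = 9 payments; the last is $257.24.
Total paid = 8·$574.80 + $257.24 = $4,855.64.
Total interest = total paid − principal = $4,855.64 − $4,608.45 = $247.19.

$247.19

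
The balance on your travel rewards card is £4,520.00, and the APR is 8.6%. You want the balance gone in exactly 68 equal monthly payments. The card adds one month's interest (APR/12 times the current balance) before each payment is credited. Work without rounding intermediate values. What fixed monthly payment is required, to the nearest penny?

£84.21

Monthly rate r = 8.6%/12 = 0.716667% = 0.00716667.
Level-payment amortization: P = B₀·r / (1 − (1+r)^(−n)) = 4520.00·0.00716667 / (1 − 1.00717^(−68)).
Denominator 1 − (1+r)^(−68) = 0.384669252.
P = 32.3933 / 0.384669252 ≈ 84.21.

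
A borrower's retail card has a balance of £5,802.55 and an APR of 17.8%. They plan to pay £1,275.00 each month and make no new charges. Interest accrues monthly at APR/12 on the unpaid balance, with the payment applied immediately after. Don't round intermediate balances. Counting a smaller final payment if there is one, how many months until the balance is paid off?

Monthly rate r = 17.8%/12 = 1.48333% = 0.0148333.
Recurrence: B ← B·(1+r) − £1,275.00.
Month 1: interest £86.07; balance after payment £4,613.62.
Month 2: interest £68.44; balance after payment £3,407.06.
Month 3: interest £50.54; balance after payment £2,182.59.
Month 4: interest £32.38; balance after payment £939.97.
Month 5: interest £13.94; balance after payment £0.00.

5 months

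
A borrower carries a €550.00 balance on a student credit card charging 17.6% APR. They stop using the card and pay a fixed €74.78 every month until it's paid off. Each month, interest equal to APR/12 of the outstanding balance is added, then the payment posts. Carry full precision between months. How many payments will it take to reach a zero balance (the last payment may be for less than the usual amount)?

8 months

Monthly rate r = 17.6%/12 = 1.46667% = 0.0146667.
Recurrence: B ← B·(1+r) − €74.78.
Month 1: interest €8.07; balance after payment €483.29.
Month 2: interest €7.09; balance after payment €415.59.
Closed form: n = −ln(1 − rB₀/P)/ln(1+r) = −ln(0.89213)/ln(1.01467) ≈ 7.840, so the balance reaches zero during payment 8.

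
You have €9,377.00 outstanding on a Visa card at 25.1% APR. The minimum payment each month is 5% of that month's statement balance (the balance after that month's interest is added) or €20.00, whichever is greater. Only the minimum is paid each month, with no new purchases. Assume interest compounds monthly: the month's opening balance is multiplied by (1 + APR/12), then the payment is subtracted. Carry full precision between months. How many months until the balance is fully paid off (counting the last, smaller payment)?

130 months

Monthly rate r = 25.1%/12 = 2.09167% = 0.0209167.
While 5% of the post-interest balance exceeds €20.00, each month B ← (B·(1+r))·(1 − 0.05), i.e. B shrinks by the factor (1+r)·0.95 = 0.96987.
This holds for months 1–104. Entering month 105 the balance is €389.32; 5% of the post-interest balance is now below €20.00, so the flat €20.00 minimum applies from here.
From month 105 a fixed €20.00 at rate r clears €389.32 in 26 more payments. Total: 104 + 26 = 130 months.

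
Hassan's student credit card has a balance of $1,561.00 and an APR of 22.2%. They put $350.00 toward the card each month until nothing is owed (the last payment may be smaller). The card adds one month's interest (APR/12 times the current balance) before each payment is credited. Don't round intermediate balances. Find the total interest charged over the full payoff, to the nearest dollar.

$84

Monthly rate r = 22.2%/12 = 1.85% = 0.0185.
Payoff takes n = ⌈−ln(1 − rB₀/P)/ln(1+r)⌉ = ⌈4.698⌉ = 5 payments; the last is $244.88.
Total paid = 4·$350.00 + $244.88 = $1,644.88.
Total interest = total paid − principal = $1,644.88 − $1,561.00 = $83.88.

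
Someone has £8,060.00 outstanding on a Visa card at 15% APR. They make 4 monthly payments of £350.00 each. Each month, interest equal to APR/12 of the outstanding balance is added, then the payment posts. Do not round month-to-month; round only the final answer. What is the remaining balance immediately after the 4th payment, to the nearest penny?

Monthly rate r = 15%/12 = 1.25% = 0.0125.
Each month: B ← B·(1+r) − £350.00.
Month 1: interest £100.75; balance after payment £7,810.75.
Month 2: interest £97.63; balance after payment £7,558.38.
Month 3: interest £94.48; balance after payment £7,302.86.
Month 4: interest £91.29; balance after payment £7,044.15.

£7,044.15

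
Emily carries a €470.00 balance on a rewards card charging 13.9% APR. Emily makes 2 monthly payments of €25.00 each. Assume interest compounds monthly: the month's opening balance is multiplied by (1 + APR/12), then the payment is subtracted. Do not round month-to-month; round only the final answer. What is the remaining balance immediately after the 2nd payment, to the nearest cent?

Monthly rate r = 13.9%/12 = 1.15833% = 0.0115833.
Each month: B ← B·(1+r) − €25.00.
Month 1: interest €5.44; balance after payment €450.44.
Month 2: interest €5.22; balance after payment €430.66.

€430.66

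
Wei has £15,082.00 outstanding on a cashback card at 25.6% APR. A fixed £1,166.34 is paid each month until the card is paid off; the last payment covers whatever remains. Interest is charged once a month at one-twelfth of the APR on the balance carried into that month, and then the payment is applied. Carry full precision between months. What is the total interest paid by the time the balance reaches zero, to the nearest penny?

Monthly rate r = 25.6%/12 = 2.13333% = 0.0213333.
Payoff takes n = ⌈−ln(1 − rB₀/P)/ln(1+r)⌉ = ⌈15.291⌉ = 16 payments; the last is £341.76.
Total paid = 15·£1,166.34 + £341.76 = £17,836.86.
Total interest = total paid − principal = £17,836.86 − £15,082.00 = £2,754.86.

£2,754.86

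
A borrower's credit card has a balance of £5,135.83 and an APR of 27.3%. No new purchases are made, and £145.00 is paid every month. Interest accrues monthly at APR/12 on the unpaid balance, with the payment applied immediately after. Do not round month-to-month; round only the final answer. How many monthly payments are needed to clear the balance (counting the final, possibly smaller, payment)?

Monthly rate r = 27.3%/12 = 2.275% = 0.02275.
Recurrence: B ← B·(1+r) − £145.00.
Month 1: interest £116.84; balance after payment £5,107.67.
Month 2: interest £116.20; balance after payment £5,078.87.
Closed form: n = −ln(1 − rB₀/P)/ln(1+r) = −ln(0.19421)/ln(1.02275) ≈ 72.853, so the balance reaches zero during payment 73.

73 months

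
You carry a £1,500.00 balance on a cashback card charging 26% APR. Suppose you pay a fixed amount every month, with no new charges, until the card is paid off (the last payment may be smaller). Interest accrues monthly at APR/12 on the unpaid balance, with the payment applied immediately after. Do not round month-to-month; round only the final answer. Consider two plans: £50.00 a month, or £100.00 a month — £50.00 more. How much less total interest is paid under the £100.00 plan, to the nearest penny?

£614.97

Monthly rate r = 26%/12 = 2.16667% = 0.0216667.
At £50.00/mo: n = ⌈−ln(1 − rB₀/P)/ln(1+r)⌉ = 49 payments (last £48.83); total interest = total paid − £1,500.00 = £948.83.
At £100.00/mo: 19 payments (last £33.86); total interest £333.86.
Interest saved = £948.83 − £333.86 = £614.97.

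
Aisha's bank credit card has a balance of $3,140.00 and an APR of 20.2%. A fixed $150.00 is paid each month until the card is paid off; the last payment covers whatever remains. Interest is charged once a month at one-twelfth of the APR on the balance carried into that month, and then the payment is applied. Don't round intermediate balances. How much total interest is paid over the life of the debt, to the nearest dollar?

Monthly rate r = 20.2%/12 = 1.68333% = 0.0168333.
Payoff takes n = ⌈−ln(1 − rB₀/P)/ln(1+r)⌉ = ⌈26.025⌉ = 27 payments; the last is $3.84.
Total paid = 26·$150.00 + $3.84 = $3,903.84.
Total interest = total paid − principal = $3,903.84 − $3,140.00 = $763.84.

$764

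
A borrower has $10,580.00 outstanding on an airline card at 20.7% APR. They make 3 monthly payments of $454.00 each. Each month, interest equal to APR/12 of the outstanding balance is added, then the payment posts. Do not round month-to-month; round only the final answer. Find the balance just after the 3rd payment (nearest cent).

Monthly rate r = 20.7%/12 = 1.725% = 0.01725.
Each month: B ← B·(1+r) − $454.00.
Month 1: interest $182.50; balance after payment $10,308.50.
Month 2: interest $177.82; balance after payment $10,032.33.
Month 3: interest $173.06; balance after payment $9,751.38.

$9,751.38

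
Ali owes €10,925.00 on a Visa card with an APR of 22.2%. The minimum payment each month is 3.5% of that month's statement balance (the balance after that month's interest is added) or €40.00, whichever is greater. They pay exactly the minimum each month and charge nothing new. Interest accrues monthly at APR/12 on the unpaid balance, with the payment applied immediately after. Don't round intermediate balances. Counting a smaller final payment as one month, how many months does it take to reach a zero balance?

172 months

Monthly rate r = 22.2%/12 = 1.85% = 0.0185.
While 3.5% of the post-interest balance exceeds €40.00, each month B ← (B·(1+r))·(1 − 0.035), i.e. B shrinks by the factor (1+r)·0.965 = 0.98285.
This holds for months 1–132. Entering month 133 the balance is €1,113.99; 3.5% of the post-interest balance is now below €40.00, so the flat €40.00 minimum applies from here.
From month 133 a fixed €40.00 at rate r clears €1,113.99 in 40 more payments. Total: 132 + 40 = 172 months.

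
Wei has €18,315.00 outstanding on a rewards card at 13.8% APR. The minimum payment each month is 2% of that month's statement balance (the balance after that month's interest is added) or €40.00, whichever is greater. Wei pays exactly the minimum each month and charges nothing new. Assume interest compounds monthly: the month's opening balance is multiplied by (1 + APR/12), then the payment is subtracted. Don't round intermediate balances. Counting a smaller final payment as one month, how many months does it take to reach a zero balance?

Monthly rate r = 13.8%/12 = 1.15% = 0.0115.
While 2% of the post-interest balance exceeds €40.00, each month B ← (B·(1+r))·(1 − 0.02), i.e. B shrinks by the factor (1+r)·0.98 = 0.99127.
This holds for months 1–254. Entering month 255 the balance is €1,974.99; 2% of the post-interest balance is now below €40.00, so the flat €40.00 minimum applies from here.
From month 255 a fixed €40.00 at rate r clears €1,974.99 in 74 more payments. Total: 254 + 74 = 328 months.

328 months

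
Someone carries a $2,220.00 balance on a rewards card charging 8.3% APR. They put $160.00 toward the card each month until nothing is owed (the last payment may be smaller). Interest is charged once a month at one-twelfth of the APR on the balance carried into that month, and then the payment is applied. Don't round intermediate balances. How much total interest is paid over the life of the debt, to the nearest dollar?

$122

Monthly rate r = 8.3%/12 = 0.691667% = 0.00691667.
Payoff takes n = ⌈−ln(1 − rB₀/P)/ln(1+r)⌉ = ⌈14.637⌉ = 15 payments; the last is $102.06.
Total paid = 14·$160.00 + $102.06 = $2,342.06.
Total interest = total paid − principal = $2,342.06 − $2,220.00 = $122.06.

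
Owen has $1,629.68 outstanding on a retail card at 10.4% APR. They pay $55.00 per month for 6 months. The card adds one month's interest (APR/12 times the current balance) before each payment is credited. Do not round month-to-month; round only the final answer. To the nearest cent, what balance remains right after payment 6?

Monthly rate r = 10.4%/12 = 0.866667% = 0.00866667.
Each month: B ← B·(1+r) − $55.00.
Month 1: interest $14.12; balance after payment $1,588.80.
Month 2: interest $13.77; balance after payment $1,547.57.
Month 3: interest $13.41; balance after payment $1,505.99.
Month 4: interest $13.05; balance after payment $1,464.04.
Month 5: interest $12.69; balance after payment $1,421.73.
Month 6: interest $12.32; balance after payment $1,379.05.

$1,379.05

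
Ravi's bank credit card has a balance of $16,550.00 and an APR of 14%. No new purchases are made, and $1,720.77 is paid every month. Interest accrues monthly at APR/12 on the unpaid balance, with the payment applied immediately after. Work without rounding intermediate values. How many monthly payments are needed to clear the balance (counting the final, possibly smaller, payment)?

11 payments

Monthly rate r = 14%/12 = 1.16667% = 0.0116667.
Recurrence: B ← B·(1+r) − $1,720.77.
Month 1: interest $193.08; balance after payment $15,022.31.
Month 2: interest $175.26; balance after payment $13,476.80.
Closed form: n = −ln(1 − rB₀/P)/ln(1+r) = −ln(0.88779)/ln(1.01167) ≈ 10.261, so the balance reaches zero during payment 11.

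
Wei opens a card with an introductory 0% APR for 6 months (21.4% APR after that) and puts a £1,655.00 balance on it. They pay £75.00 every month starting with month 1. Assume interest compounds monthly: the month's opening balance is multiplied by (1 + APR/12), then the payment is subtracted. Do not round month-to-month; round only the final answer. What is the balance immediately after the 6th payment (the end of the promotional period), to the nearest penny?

Promo months 1–6 at r₀ = 0%/12 = 0; months 7+ at r₁ = 21.4%/12 = 0.0178333.
After month 6 (no interest yet): B = £1,655.00 − 6·£75.00 = £1,205.00.

£1,205.00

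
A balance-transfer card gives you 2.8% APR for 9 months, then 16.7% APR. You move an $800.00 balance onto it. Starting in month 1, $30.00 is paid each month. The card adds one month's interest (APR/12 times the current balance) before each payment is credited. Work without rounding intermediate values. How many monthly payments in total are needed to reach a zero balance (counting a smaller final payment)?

Promo months 1–9 at r₀ = 2.8%/12 = 0.00233333; months 10+ at r₁ = 16.7%/12 = 0.0139167.
After month 9: iterate B ← B·(1+r₀) − $30.00 for 9 months → $544.42.
Then at r₁ with $30.00/mo: n₂ = −ln(1 − r₁·B/P)/ln(1+r₁) ≈ 21.06 → 22 more payments.

31 months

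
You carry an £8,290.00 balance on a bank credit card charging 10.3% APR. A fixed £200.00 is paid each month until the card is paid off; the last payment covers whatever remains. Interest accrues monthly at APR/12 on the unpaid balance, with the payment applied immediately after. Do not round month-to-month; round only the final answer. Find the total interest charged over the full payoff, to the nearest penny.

£1,999.88

Monthly rate r = 10.3%/12 = 0.858333% = 0.00858333.
Payoff takes n = ⌈−ln(1 − rB₀/P)/ln(1+r)⌉ = ⌈51.448⌉ = 52 payments; the last is £89.88.
Total paid = 51·£200.00 + £89.88 = £10,289.88.
Total interest = total paid − principal = £10,289.88 − £8,290.00 = £1,999.88.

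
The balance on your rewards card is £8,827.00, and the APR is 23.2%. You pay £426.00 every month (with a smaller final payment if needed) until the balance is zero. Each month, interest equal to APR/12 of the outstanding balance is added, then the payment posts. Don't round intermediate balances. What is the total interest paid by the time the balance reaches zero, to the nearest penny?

Monthly rate r = 23.2%/12 = 1.93333% = 0.0193333.
Payoff takes n = ⌈−ln(1 − rB₀/P)/ln(1+r)⌉ = ⌈26.729⌉ = 27 payments; the last is £311.28.
Total paid = 26·£426.00 + £311.28 = £11,387.28.
Total interest = total paid − principal = £11,387.28 − £8,827.00 = £2,560.28.

£2,560.28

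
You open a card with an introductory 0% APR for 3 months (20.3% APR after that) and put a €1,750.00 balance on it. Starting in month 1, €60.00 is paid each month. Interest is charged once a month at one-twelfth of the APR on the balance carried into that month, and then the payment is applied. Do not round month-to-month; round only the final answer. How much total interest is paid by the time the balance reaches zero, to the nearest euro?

Promo months 1–3 at r₀ = 0%/12 = 0; months 4+ at r₁ = 20.3%/12 = 0.0169167.
After month 3 (no interest yet): B = €1,750.00 − 3·€60.00 = €1,570.00.
Then at r₁ with €60.00/mo: n₂ = −ln(1 − r₁·B/P)/ln(1+r₁) ≈ 34.85 → 35 more payments.
Total paid = 37·€60.00 + €50.89 = €2,270.89; interest = €2,270.89 − €1,750.00 = €520.89.

€521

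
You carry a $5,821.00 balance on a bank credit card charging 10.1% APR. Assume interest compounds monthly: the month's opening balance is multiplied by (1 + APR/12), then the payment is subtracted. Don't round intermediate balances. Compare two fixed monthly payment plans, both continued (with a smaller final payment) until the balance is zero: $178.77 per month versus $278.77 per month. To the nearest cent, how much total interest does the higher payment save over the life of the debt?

Monthly rate r = 10.1%/12 = 0.841667% = 0.00841667.
At $178.77/mo: n = ⌈−ln(1 − rB₀/P)/ln(1+r)⌉ = 39 payments (last $38.32); total interest = total paid − $5,821.00 = $1,010.58.
At $278.77/mo: 24 payments (last $16.91); total interest $607.62.
Interest saved = $1,010.58 − $607.62 = $402.96.

$402.96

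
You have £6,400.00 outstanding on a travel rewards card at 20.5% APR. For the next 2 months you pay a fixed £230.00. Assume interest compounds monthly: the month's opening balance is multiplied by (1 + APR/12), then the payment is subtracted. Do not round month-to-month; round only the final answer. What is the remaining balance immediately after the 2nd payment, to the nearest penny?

£6,156.61

Monthly rate r = 20.5%/12 = 1.70833% = 0.0170833.
Each month: B ← B·(1+r) − £230.00.
Month 1: interest £109.33; balance after payment £6,279.33.
Month 2: interest £107.27; balance after payment £6,156.61.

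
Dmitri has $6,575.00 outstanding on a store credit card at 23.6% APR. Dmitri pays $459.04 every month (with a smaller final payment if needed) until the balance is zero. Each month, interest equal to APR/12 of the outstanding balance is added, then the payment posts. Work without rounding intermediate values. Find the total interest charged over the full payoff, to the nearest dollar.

Monthly rate r = 23.6%/12 = 1.96667% = 0.0196667.
Payoff takes n = ⌈−ln(1 − rB₀/P)/ln(1+r)⌉ = ⌈16.988⌉ = 17 payments; the last is $453.67.
Total paid = 16·$459.04 + $453.67 = $7,798.31.
Total interest = total paid − principal = $7,798.31 − $6,575.00 = $1,223.31.

$1,223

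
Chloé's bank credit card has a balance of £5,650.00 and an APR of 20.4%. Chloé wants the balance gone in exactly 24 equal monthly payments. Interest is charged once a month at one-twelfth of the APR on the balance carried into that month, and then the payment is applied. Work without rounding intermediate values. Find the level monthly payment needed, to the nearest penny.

Monthly rate r = 20.4%/12 = 1.7% = 0.017.
Level-payment amortization: P = B₀·r / (1 − (1+r)^(−n)) = 5650.00·0.017 / (1 − 1.017^(−24)).
Denominator 1 − (1+r)^(−24) = 0.332736868.
P = 96.05 / 0.332736868 ≈ 288.67.

£288.67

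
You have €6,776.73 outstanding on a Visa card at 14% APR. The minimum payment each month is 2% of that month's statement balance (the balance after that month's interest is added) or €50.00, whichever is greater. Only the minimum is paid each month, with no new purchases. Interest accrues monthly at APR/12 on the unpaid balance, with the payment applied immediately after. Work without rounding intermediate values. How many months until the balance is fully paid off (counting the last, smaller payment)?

192 months

Monthly rate r = 14%/12 = 1.16667% = 0.0116667.
While 2% of the post-interest balance exceeds €50.00, each month B ← (B·(1+r))·(1 − 0.02), i.e. B shrinks by the factor (1+r)·0.98 = 0.99143.
This holds for months 1–118. Entering month 119 the balance is €2,455.36; 2% of the post-interest balance is now below €50.00, so the flat €50.00 minimum applies from here.
From month 119 a fixed €50.00 at rate r clears €2,455.36 in 74 more payments. Total: 118 + 74 = 192 months.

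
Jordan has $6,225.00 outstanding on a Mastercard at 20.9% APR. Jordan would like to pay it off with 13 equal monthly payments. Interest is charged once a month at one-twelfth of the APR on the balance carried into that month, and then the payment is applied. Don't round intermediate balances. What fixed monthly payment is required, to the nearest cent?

Monthly rate r = 20.9%/12 = 1.74167% = 0.0174167.
Level-payment amortization: P = B₀·r / (1 − (1+r)^(−n)) = 6225.00·0.0174167 / (1 − 1.01742^(−13)).
Denominator 1 − (1+r)^(−13) = 0.201058501.
P = 108.419 / 0.201058501 ≈ 539.24.

$539.24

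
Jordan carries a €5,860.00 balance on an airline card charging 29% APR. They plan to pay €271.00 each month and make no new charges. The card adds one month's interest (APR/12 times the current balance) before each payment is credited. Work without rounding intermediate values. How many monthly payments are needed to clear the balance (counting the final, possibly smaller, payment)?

31 months

Monthly rate r = 29%/12 = 2.41667% = 0.0241667.
Recurrence: B ← B·(1+r) − €271.00.
Month 1: interest €141.62; balance after payment €5,730.62.
Month 2: interest €138.49; balance after payment €5,598.11.
Closed form: n = −ln(1 − rB₀/P)/ln(1+r) = −ln(0.47743)/ln(1.02417) ≈ 30.962, so the balance reaches zero during payment 31.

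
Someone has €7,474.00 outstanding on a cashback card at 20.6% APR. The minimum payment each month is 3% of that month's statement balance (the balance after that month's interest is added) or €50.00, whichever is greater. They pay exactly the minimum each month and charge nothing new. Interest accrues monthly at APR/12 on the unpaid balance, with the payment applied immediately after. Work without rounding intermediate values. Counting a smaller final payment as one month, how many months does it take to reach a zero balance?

Monthly rate r = 20.6%/12 = 1.71667% = 0.0171667.
While 3% of the post-interest balance exceeds €50.00, each month B ← (B·(1+r))·(1 − 0.03), i.e. B shrinks by the factor (1+r)·0.97 = 0.98665.
This holds for months 1–113. Entering month 114 the balance is €1,637.08; 3% of the post-interest balance is now below €50.00, so the flat €50.00 minimum applies from here.
From month 114 a fixed €50.00 at rate r clears €1,637.08 in 49 more payments. Total: 113 + 49 = 162 months.

162 months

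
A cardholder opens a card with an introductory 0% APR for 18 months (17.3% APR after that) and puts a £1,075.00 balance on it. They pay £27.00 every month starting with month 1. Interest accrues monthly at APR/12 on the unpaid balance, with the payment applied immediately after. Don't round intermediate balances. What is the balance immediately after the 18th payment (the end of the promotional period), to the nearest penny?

£589.00

Promo months 1–18 at r₀ = 0%/12 = 0; months 19+ at r₁ = 17.3%/12 = 0.0144167.
After month 18 (no interest yet): B = £1,075.00 − 18·£27.00 = £589.00.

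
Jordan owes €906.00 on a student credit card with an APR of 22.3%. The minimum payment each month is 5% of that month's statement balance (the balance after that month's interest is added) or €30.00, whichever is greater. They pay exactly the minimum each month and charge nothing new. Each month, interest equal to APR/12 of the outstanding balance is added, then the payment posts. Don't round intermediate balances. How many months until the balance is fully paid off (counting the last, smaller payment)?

Monthly rate r = 22.3%/12 = 1.85833% = 0.0185833.
While 5% of the post-interest balance exceeds €30.00, each month B ← (B·(1+r))·(1 − 0.05), i.e. B shrinks by the factor (1+r)·0.95 = 0.96765.
This holds for months 1–14. Entering month 15 the balance is €571.76; 5% of the post-interest balance is now below €30.00, so the flat €30.00 minimum applies from here.
From month 15 a fixed €30.00 at rate r clears €571.76 in 24 more payments. Total: 14 + 24 = 38 months.

38 months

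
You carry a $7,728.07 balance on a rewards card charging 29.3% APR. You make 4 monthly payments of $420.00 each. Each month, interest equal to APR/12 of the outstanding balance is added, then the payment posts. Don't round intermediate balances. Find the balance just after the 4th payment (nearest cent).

Monthly rate r = 29.3%/12 = 2.44167% = 0.0244167.
Each month: B ← B·(1+r) − $420.00.
Month 1: interest $188.69; balance after payment $7,496.76.
Month 2: interest $183.05; balance after payment $7,259.81.
Month 3: interest $177.26; balance after payment $7,017.07.
Month 4: interest $171.33; balance after payment $6,768.40.

$6,768.40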